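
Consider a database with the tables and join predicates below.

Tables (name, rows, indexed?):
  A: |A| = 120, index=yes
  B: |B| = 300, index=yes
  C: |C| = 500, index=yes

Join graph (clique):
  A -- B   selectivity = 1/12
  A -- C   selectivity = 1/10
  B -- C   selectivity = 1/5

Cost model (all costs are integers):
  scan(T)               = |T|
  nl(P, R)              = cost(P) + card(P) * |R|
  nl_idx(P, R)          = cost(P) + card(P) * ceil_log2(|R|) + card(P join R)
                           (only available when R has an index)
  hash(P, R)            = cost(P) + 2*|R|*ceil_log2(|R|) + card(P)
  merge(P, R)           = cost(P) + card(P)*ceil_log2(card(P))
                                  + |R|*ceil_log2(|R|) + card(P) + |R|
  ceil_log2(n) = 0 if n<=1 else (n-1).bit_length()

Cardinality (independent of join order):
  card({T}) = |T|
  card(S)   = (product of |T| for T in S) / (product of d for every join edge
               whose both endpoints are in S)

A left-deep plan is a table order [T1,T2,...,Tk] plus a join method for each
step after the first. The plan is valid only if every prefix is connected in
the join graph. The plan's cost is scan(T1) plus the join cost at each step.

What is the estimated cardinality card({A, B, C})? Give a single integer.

Tables in S: A(120), B(300), C(500)
Edges inside S: A-B(d=12), A-C(d=10), B-C(d=5)
numerator = 120 * 300 * 500 = 18000000
denominator = 12 * 10 * 5 = 600
card(S) = 18000000 / 600 = 30000

30000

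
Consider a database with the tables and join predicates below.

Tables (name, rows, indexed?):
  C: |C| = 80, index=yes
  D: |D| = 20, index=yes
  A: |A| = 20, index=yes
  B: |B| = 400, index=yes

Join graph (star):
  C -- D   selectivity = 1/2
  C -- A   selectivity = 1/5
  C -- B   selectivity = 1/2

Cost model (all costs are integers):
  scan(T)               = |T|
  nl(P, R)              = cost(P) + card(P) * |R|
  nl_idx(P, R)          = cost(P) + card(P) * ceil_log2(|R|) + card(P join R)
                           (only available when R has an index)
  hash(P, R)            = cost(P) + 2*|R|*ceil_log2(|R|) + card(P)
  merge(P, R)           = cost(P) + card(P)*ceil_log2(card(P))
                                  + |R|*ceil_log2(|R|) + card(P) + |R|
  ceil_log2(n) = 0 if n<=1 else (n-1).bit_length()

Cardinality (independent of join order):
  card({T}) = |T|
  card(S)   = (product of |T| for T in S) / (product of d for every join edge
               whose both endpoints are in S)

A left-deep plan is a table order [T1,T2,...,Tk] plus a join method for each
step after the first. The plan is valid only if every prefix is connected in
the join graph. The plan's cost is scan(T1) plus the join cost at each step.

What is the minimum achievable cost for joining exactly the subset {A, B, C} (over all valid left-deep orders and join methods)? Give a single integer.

Selinger DP over subsets of {A,B,C}:
  {C}: scan cost=80, card=80
  {A}: scan cost=20, card=20
  {B}: scan cost=400, card=400
  {AC}: card=320; try (A,hash)→360, (C,nl_idx)→480, (C,merge)→780, (A,nl_idx)→800, (A,merge)→840, (C,hash)→1160 …(+2); best=360 via (A,hash)
  {BC}: card=16000; try (C,hash)→1920, (B,merge)→4720, (C,merge)→5040, (B,hash)→7360, (B,nl_idx)→16800, (C,nl_idx)→19200 …(+2); best=1920 via (C,hash)
  {ABC}: card=64000; try (B,merge)→7560, (B,hash)→7880, (A,hash)→18120, (B,nl_idx)→67240, (B,nl)→128360, (A,nl_idx)→145920 …(+2); best=7560 via (B,merge)

7560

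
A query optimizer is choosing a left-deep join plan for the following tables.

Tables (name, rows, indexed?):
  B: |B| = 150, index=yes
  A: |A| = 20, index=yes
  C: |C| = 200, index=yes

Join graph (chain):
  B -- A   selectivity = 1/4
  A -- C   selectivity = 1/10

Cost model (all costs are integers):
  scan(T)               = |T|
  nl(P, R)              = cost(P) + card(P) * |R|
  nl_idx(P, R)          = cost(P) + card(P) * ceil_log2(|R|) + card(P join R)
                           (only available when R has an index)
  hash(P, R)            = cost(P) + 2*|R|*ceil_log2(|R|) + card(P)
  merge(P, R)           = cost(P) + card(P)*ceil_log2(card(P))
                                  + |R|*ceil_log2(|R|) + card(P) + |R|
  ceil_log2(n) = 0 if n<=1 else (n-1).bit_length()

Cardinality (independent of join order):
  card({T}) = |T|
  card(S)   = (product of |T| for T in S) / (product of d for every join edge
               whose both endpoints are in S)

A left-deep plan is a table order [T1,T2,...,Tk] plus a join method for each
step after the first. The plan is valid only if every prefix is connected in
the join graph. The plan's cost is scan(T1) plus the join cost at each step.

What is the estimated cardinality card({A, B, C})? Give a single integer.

15000

Tables in S: A(20), B(150), C(200)
Edges inside S: B-A(d=4), A-C(d=10)
numerator = 20 * 150 * 200 = 600000
denominator = 4 * 10 = 40
card(S) = 600000 / 40 = 15000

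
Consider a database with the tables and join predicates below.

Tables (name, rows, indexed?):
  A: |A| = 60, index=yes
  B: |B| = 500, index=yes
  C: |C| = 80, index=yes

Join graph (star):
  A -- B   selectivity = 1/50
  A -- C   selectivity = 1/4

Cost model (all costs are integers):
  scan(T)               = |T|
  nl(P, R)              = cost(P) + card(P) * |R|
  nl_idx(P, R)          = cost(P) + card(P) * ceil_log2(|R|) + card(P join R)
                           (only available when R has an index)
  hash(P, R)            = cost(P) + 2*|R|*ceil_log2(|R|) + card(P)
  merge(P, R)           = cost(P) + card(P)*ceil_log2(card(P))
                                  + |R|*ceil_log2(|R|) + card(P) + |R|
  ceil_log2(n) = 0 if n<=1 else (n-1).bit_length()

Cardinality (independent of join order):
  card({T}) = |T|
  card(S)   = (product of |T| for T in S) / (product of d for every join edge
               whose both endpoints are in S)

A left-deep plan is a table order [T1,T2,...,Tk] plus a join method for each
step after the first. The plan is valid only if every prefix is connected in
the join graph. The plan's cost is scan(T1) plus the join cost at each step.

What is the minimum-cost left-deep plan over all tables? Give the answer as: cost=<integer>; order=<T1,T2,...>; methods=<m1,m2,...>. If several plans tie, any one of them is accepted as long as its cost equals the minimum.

cost=2920; order=A,B,C; methods=nl_idx,hash

Selinger DP (subsets sized 1..n):
  {A}: scan cost=60, card=60
  {B}: scan cost=500, card=500
  {C}: scan cost=80, card=80
  {AB}: card=600; try (B,nl_idx)→1200, (A,hash)→1720, (A,nl_idx)→4100, (B,merge)→5480, (A,merge)→5920, (B,hash)→9120 …(+2); best=1200 via (B,nl_idx)
  {AC}: card=1200; try (A,hash)→880, (C,merge)→1120, (A,merge)→1140, (C,hash)→1240, (C,nl_idx)→1680, (A,nl_idx)→1760 …(+2); best=880 via (A,hash)
  {ABC}: card=12000; try (C,hash)→2920, (C,merge)→8440, (B,hash)→11080, (C,nl_idx)→17400, (B,merge)→20280, (B,nl_idx)→23680 …(+2); best=2920 via (C,hash)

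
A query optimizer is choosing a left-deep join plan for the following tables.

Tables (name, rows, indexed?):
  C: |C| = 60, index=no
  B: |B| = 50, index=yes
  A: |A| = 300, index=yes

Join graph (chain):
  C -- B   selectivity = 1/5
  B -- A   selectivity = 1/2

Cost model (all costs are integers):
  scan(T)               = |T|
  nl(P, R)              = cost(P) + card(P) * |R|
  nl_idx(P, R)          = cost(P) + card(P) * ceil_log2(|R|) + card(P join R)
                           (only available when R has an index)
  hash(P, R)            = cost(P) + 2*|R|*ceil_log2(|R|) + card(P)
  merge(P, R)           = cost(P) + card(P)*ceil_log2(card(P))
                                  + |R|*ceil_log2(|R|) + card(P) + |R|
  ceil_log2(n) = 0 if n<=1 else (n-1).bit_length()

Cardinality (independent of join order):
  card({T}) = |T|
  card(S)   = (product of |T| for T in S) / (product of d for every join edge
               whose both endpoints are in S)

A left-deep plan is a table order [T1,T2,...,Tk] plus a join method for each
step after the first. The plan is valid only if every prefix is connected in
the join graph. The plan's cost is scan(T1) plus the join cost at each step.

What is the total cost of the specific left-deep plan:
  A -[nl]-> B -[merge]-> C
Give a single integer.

step 1: scan A: cost=300, card=300
step 2: join B via nl
    card(P join B) = 300*50/(2) = 7500
    cost = 300 + 300*50 = 15300
step 3: join C via merge
    card(P join C) = 7500*60/(5) = 90000
    cost = 15300 + 7500*13 + 60*6 + 7500 + 60 = 120720

120720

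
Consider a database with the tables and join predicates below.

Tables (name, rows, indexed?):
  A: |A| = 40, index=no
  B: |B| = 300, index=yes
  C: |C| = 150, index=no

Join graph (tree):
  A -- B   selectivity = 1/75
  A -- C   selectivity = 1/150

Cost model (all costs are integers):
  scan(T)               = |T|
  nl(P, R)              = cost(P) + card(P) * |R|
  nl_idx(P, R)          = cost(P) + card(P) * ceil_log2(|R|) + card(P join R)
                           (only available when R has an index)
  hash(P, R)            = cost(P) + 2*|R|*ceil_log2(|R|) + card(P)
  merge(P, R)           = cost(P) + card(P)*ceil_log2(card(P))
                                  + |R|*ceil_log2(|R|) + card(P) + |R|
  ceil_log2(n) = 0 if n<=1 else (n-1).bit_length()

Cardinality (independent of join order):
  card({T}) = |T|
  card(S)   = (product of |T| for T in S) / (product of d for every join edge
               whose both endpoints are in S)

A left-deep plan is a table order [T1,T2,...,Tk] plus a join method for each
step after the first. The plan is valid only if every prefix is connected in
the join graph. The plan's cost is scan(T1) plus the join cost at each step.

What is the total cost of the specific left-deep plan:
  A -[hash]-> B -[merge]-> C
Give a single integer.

step 1: scan A: cost=40, card=40
step 2: join B via hash
    card(P join B) = 40*300/(75) = 160
    cost = 40 + 2*300*9 + 40 = 5480
step 3: join C via merge
    card(P join C) = 160*150/(150) = 160
    cost = 5480 + 160*8 + 150*8 + 160 + 150 = 8270

8270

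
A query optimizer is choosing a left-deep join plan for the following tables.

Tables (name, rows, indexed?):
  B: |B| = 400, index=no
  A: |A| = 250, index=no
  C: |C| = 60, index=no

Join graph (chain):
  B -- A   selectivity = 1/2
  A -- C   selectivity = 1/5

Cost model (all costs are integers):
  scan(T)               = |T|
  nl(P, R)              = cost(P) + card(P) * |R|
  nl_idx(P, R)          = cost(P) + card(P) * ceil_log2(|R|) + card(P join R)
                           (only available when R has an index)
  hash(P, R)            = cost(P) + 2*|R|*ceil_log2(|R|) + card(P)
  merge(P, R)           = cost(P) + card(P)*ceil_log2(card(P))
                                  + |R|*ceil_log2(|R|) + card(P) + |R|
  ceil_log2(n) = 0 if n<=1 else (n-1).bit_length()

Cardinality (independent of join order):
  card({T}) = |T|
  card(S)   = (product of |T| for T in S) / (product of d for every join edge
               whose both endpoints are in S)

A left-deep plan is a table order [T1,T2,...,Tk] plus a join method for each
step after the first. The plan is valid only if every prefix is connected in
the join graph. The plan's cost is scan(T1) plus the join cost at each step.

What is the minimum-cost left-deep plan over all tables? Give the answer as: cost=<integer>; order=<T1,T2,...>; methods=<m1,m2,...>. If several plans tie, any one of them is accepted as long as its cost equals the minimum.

cost=11420; order=A,C,B; methods=hash,hash

Selinger DP (subsets sized 1..n):
  {B}: scan cost=400, card=400
  {A}: scan cost=250, card=250
  {C}: scan cost=60, card=60
  {AB}: card=50000; try (A,hash)→4800, (B,merge)→6500, (A,merge)→6650, (B,hash)→7700, (B,nl)→100250, (A,nl)→100400; best=4800 via (A,hash)
  {AC}: card=3000; try (C,hash)→1220, (A,merge)→2730, (C,merge)→2920, (A,hash)→4120, (A,nl)→15060, (C,nl)→15250; best=1220 via (C,hash)
  {ABC}: card=600000; try (B,hash)→11420, (B,merge)→44220, (C,hash)→55520, (C,merge)→855220, (B,nl)→1201220, (C,nl)→3004800; best=11420 via (B,hash)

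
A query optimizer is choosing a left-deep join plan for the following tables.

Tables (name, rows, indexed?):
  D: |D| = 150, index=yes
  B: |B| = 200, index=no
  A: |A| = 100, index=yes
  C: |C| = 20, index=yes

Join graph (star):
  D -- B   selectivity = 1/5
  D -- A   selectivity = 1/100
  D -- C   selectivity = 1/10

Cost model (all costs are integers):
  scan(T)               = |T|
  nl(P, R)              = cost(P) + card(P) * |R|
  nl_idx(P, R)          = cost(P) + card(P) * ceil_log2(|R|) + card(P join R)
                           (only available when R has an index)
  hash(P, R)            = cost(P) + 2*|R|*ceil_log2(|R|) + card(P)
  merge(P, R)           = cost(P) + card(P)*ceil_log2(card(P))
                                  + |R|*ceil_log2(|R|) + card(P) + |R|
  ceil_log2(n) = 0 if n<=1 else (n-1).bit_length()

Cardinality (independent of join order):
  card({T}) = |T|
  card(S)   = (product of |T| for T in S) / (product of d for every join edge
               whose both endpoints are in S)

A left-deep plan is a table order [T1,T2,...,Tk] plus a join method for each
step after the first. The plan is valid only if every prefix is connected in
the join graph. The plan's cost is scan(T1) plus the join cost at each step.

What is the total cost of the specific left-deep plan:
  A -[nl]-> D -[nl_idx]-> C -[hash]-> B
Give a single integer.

step 1: scan A: cost=100, card=100
step 2: join D via nl
    card(P join D) = 100*150/(100) = 150
    cost = 100 + 100*150 = 15100
step 3: join C via nl_idx
    card(P join C) = 150*20/(10) = 300
    cost = 15100 + 150*5 + 300 = 16150
step 4: join B via hash
    card(P join B) = 300*200/(5) = 12000
    cost = 16150 + 2*200*8 + 300 = 19650

19650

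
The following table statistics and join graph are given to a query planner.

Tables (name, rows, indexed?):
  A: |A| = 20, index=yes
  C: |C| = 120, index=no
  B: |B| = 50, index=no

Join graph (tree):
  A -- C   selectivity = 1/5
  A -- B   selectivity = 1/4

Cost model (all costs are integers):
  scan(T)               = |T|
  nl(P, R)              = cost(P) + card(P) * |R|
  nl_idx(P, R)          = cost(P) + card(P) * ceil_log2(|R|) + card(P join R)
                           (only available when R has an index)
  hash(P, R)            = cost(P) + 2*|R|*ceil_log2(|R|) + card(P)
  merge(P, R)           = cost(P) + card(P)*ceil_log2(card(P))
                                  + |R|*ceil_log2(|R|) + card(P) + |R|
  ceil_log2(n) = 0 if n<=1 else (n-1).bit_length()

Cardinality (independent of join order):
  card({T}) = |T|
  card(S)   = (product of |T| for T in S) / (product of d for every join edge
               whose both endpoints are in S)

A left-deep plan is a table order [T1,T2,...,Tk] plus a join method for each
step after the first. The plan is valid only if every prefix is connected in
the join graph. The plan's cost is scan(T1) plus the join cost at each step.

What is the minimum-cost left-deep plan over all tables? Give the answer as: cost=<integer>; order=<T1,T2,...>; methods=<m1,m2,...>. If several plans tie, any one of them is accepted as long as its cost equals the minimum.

cost=1520; order=C,A,B; methods=hash,hash

Selinger DP (subsets sized 1..n):
  {A}: scan cost=20, card=20
  {C}: scan cost=120, card=120
  {B}: scan cost=50, card=50
  {AC}: card=480; try (A,hash)→440, (C,merge)→1100, (A,merge)→1200, (A,nl_idx)→1200, (C,hash)→1720, (C,nl)→2420 …(+1); best=440 via (A,hash)
  {AB}: card=250; try (A,hash)→300, (B,merge)→490, (A,merge)→520, (A,nl_idx)→550, (B,hash)→640, (B,nl)→1020 …(+1); best=300 via (A,hash)
  {ABC}: card=6000; try (B,hash)→1520, (C,hash)→2230, (C,merge)→3510, (B,merge)→5590, (B,nl)→24440, (C,nl)→30300; best=1520 via (B,hash)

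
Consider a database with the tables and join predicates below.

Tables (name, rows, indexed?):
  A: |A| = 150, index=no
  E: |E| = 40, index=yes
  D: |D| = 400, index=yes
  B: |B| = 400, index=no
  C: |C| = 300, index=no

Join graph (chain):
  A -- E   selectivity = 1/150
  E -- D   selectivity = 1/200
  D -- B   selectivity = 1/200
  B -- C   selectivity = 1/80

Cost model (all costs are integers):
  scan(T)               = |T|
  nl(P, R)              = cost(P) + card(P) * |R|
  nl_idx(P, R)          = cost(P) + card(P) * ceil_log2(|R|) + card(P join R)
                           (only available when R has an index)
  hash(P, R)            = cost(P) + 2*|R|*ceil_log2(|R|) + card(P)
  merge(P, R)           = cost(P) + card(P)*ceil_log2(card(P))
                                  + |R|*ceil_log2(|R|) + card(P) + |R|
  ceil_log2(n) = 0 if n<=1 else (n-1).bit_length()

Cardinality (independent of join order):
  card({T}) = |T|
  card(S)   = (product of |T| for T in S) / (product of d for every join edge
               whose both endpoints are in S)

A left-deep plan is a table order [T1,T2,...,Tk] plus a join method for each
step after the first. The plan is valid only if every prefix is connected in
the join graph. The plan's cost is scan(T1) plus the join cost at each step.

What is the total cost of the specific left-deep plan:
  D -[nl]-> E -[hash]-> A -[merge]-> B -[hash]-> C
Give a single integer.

29080

step 1: scan D: cost=400, card=400
step 2: join E via nl
    card(P join E) = 400*40/(200) = 80
    cost = 400 + 400*40 = 16400
step 3: join A via hash
    card(P join A) = 80*150/(150) = 80
    cost = 16400 + 2*150*8 + 80 = 18880
step 4: join B via merge
    card(P join B) = 80*400/(200) = 160
    cost = 18880 + 80*7 + 400*9 + 80 + 400 = 23520
step 5: join C via hash
    card(P join C) = 160*300/(80) = 600
    cost = 23520 + 2*300*9 + 160 = 29080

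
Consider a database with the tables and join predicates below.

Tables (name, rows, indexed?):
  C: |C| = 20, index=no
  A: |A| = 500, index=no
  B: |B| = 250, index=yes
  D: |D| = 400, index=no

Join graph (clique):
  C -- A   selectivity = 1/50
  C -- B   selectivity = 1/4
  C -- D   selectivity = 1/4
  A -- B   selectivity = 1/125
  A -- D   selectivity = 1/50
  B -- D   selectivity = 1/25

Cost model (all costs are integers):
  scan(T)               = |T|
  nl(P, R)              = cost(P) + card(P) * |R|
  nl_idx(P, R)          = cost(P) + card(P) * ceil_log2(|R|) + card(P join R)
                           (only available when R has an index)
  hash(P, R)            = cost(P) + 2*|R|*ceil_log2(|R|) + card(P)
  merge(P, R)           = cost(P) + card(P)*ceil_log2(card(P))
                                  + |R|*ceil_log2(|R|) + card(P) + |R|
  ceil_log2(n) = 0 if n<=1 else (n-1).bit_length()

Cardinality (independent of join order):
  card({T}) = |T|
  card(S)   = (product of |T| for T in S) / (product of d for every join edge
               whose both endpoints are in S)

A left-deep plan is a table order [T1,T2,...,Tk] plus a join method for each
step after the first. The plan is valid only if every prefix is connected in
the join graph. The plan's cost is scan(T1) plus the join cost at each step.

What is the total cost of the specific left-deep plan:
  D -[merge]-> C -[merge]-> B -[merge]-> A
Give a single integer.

105770

step 1: scan D: cost=400, card=400
step 2: join C via merge
    card(P join C) = 400*20/(4) = 2000
    cost = 400 + 400*9 + 20*5 + 400 + 20 = 4520
step 3: join B via merge
    card(P join B) = 2000*250/(4*25) = 5000
    cost = 4520 + 2000*11 + 250*8 + 2000 + 250 = 30770
step 4: join A via merge
    card(P join A) = 5000*500/(50*125*50) = 8
    cost = 30770 + 5000*13 + 500*9 + 5000 + 500 = 105770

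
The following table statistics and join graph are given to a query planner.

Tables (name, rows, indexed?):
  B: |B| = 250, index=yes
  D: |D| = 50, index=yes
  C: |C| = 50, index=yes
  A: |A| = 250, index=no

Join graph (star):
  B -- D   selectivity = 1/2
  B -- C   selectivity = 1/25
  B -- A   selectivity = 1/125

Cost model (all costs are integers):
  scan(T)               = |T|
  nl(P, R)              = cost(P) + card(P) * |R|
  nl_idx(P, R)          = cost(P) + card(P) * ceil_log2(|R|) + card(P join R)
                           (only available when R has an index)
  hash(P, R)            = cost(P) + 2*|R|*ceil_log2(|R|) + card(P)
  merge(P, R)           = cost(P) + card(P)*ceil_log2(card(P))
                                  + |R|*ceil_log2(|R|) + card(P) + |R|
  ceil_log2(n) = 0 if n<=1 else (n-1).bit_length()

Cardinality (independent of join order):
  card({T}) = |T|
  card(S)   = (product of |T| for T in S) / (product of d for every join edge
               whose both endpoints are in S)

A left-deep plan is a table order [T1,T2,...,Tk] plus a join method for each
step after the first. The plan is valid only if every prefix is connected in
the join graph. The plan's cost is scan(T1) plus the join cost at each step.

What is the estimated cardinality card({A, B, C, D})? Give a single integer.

Tables in S: A(250), B(250), C(50), D(50)
Edges inside S: B-D(d=2), B-C(d=25), B-A(d=125)
numerator = 250 * 250 * 50 * 50 = 156250000
denominator = 2 * 25 * 125 = 6250
card(S) = 156250000 / 6250 = 25000

25000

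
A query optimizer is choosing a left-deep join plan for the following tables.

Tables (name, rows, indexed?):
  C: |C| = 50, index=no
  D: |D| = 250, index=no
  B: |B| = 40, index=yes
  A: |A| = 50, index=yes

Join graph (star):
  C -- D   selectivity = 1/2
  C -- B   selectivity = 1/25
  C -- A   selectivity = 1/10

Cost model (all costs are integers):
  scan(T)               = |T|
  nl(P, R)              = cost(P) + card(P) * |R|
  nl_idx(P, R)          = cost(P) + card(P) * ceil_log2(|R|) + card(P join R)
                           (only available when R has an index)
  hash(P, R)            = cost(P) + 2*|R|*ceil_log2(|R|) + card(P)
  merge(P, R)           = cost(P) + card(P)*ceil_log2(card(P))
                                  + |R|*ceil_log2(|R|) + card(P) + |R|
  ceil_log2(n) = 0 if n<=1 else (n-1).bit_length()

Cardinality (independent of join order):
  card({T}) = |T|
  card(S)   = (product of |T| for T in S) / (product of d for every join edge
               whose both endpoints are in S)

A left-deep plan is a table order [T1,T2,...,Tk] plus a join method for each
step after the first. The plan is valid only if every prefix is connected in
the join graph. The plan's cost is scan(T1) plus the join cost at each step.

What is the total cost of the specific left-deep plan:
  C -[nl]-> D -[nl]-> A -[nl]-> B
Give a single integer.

step 1: scan C: cost=50, card=50
step 2: join D via nl
    card(P join D) = 50*250/(2) = 6250
    cost = 50 + 50*250 = 12550
step 3: join A via nl
    card(P join A) = 6250*50/(10) = 31250
    cost = 12550 + 6250*50 = 325050
step 4: join B via nl
    card(P join B) = 31250*40/(25) = 50000
    cost = 325050 + 31250*40 = 1575050

1575050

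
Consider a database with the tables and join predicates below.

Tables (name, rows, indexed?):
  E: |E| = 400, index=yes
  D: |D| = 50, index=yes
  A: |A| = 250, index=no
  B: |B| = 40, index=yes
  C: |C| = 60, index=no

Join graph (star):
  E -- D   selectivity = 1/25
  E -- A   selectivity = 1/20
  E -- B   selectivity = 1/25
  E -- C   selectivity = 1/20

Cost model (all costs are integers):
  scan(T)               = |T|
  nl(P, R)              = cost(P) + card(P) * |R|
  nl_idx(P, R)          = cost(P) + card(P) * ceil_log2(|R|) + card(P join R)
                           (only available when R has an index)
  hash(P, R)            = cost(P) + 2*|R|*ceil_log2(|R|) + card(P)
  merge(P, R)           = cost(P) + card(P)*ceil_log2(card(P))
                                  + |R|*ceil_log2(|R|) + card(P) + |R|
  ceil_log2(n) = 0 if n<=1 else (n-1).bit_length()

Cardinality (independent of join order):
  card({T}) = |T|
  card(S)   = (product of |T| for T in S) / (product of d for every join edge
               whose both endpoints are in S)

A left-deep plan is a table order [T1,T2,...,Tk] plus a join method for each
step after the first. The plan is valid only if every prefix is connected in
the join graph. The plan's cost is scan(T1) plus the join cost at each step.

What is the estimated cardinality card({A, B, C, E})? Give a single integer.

Tables in S: A(250), B(40), C(60), E(400)
Edges inside S: E-A(d=20), E-B(d=25), E-C(d=20)
numerator = 250 * 40 * 60 * 400 = 240000000
denominator = 20 * 25 * 20 = 10000
card(S) = 240000000 / 10000 = 24000

24000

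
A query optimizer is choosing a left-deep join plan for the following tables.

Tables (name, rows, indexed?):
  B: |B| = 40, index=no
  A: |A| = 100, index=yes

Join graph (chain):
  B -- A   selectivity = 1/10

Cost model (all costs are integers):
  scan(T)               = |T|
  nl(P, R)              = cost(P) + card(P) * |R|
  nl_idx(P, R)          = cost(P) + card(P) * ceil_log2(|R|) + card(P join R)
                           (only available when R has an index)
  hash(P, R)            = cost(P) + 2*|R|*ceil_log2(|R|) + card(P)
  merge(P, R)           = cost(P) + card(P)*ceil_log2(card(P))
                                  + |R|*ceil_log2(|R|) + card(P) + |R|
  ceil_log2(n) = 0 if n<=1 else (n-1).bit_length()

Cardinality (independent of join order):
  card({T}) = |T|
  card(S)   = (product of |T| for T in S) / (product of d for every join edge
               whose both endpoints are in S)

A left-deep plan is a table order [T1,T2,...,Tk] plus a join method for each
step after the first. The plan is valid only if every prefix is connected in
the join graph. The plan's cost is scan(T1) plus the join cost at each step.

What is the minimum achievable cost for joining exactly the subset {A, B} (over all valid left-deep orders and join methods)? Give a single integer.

680

Selinger DP over subsets of {A,B}:
  {B}: scan cost=40, card=40
  {A}: scan cost=100, card=100
  {AB}: card=400; try (B,hash)→680, (A,nl_idx)→720, (A,merge)→1120, (B,merge)→1180, (A,hash)→1480, (A,nl)→4040 …(+1); best=680 via (B,hash)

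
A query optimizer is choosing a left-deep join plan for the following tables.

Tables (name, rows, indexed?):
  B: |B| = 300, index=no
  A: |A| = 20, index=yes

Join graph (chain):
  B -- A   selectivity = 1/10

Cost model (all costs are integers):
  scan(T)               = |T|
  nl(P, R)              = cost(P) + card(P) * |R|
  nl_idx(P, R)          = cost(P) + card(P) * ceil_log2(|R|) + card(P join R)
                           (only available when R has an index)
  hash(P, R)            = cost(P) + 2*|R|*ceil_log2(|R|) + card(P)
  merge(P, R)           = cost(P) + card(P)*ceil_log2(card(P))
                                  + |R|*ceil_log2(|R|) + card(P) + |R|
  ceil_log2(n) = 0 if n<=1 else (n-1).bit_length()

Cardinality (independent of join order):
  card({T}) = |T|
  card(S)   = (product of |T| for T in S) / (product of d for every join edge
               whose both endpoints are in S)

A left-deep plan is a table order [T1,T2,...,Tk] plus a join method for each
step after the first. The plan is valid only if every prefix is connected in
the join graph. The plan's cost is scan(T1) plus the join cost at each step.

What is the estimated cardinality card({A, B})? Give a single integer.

600

Tables in S: A(20), B(300)
Edges inside S: B-A(d=10)
numerator = 20 * 300 = 6000
denominator = 10 = 10
card(S) = 6000 / 10 = 600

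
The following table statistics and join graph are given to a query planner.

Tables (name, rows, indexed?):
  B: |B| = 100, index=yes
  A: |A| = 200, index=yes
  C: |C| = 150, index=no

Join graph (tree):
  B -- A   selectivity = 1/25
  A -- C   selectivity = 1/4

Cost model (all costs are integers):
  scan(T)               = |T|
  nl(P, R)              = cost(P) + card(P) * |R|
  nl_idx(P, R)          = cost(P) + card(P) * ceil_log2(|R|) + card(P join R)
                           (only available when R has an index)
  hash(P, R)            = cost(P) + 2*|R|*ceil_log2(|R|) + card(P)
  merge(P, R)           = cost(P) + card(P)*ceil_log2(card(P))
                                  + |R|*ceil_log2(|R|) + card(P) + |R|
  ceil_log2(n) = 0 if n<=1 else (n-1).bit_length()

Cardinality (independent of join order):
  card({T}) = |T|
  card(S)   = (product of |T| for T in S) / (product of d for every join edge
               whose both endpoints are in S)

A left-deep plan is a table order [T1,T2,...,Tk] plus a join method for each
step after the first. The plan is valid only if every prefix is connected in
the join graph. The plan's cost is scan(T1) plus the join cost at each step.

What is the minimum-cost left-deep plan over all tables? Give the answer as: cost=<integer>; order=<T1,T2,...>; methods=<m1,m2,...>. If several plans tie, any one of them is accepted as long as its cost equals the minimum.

cost=4900; order=B,A,C; methods=nl_idx,hash

Selinger DP (subsets sized 1..n):
  {B}: scan cost=100, card=100
  {A}: scan cost=200, card=200
  {C}: scan cost=150, card=150
  {AB}: card=800; try (A,nl_idx)→1700, (B,hash)→1800, (B,nl_idx)→2400, (A,merge)→2700, (B,merge)→2800, (A,hash)→3400 …(+2); best=1700 via (A,nl_idx)
  {AC}: card=7500; try (C,hash)→2800, (A,merge)→3300, (C,merge)→3350, (A,hash)→3500, (A,nl_idx)→8850, (A,nl)→30150 …(+1); best=2800 via (C,hash)
  {ABC}: card=30000; try (C,hash)→4900, (B,hash)→11700, (C,merge)→11850, (B,nl_idx)→85300, (B,merge)→108600, (C,nl)→121700 …(+1); best=4900 via (C,hash)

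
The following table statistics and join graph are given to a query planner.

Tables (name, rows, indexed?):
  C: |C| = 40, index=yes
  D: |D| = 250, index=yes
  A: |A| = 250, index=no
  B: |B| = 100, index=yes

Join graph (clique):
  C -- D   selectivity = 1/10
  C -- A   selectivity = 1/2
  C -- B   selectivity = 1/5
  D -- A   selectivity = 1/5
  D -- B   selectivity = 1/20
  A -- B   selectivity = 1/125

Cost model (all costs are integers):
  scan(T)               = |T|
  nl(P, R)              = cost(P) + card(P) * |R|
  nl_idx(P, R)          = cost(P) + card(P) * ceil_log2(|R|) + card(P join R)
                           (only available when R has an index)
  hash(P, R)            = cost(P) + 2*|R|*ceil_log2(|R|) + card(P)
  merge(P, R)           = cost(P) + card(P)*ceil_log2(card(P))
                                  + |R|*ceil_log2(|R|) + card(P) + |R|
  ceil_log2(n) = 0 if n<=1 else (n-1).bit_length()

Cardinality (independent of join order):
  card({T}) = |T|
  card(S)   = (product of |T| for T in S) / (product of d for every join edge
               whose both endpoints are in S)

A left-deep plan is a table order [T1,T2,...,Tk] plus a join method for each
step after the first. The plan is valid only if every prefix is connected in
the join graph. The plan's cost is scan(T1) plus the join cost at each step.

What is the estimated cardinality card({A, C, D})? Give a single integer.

25000

Tables in S: A(250), C(40), D(250)
Edges inside S: C-D(d=10), C-A(d=2), D-A(d=5)
numerator = 250 * 40 * 250 = 2500000
denominator = 10 * 2 * 5 = 100
card(S) = 2500000 / 100 = 25000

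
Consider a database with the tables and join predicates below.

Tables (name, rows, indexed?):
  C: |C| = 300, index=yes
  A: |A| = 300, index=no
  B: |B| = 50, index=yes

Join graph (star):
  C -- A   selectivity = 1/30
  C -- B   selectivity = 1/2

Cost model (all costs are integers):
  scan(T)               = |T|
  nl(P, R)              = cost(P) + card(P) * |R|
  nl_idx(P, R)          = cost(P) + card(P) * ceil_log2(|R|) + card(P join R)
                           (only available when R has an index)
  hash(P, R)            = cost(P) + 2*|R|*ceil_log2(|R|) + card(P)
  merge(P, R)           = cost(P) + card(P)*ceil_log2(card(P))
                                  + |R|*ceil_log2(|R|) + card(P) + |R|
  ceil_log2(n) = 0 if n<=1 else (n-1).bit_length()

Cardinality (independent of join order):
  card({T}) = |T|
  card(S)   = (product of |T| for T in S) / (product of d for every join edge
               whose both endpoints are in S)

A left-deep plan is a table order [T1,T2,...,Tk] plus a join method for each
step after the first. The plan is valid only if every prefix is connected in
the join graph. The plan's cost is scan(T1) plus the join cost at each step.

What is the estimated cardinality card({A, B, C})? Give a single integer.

75000

Tables in S: A(300), B(50), C(300)
Edges inside S: C-A(d=30), C-B(d=2)
numerator = 300 * 50 * 300 = 4500000
denominator = 30 * 2 = 60
card(S) = 4500000 / 60 = 75000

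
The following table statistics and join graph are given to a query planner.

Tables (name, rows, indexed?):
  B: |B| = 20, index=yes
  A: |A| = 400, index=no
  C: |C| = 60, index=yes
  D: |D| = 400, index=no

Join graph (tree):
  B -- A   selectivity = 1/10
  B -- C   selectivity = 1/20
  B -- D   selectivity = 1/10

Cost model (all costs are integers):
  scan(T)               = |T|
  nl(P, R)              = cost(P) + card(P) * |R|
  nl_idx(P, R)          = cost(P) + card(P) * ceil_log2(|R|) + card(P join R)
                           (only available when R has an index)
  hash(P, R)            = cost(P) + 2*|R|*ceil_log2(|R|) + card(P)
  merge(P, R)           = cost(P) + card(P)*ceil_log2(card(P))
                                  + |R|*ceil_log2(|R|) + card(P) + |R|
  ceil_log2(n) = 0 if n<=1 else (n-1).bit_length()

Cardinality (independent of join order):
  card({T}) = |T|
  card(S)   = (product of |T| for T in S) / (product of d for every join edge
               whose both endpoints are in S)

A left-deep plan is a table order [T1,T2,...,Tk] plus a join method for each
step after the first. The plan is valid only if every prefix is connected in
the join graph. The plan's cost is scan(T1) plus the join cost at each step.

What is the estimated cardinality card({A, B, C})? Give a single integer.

Tables in S: A(400), B(20), C(60)
Edges inside S: B-A(d=10), B-C(d=20)
numerator = 400 * 20 * 60 = 480000
denominator = 10 * 20 = 200
card(S) = 480000 / 200 = 2400

2400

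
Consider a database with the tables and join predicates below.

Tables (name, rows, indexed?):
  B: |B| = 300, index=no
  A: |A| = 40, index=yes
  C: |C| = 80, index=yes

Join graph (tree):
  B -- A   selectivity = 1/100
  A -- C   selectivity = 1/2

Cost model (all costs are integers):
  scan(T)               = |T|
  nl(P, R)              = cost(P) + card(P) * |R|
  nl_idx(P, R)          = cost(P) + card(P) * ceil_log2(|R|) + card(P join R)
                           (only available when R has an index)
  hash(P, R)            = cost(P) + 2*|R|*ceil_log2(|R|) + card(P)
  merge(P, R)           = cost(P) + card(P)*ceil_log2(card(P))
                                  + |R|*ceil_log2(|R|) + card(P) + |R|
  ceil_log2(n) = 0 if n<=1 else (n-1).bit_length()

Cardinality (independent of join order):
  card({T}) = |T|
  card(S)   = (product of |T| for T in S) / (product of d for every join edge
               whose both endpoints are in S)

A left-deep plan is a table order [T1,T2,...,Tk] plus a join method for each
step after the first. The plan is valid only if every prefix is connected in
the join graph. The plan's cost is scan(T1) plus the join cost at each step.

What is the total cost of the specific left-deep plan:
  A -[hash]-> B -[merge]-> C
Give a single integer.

step 1: scan A: cost=40, card=40
step 2: join B via hash
    card(P join B) = 40*300/(100) = 120
    cost = 40 + 2*300*9 + 40 = 5480
step 3: join C via merge
    card(P join C) = 120*80/(2) = 4800
    cost = 5480 + 120*7 + 80*7 + 120 + 80 = 7080

7080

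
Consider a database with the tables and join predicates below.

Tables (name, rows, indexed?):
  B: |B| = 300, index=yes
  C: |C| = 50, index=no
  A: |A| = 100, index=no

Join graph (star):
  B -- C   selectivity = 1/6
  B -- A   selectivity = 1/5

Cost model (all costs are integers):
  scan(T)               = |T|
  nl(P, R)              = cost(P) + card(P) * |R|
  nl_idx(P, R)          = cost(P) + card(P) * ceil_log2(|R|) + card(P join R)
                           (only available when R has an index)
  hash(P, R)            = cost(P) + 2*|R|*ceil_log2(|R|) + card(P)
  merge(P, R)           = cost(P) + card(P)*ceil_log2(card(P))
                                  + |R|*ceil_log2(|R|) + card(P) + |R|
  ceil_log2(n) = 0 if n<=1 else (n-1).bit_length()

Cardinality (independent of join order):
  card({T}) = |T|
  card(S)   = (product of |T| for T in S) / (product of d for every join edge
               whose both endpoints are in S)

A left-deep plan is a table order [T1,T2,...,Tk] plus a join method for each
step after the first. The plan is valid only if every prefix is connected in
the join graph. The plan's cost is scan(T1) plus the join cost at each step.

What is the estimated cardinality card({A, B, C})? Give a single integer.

Tables in S: A(100), B(300), C(50)
Edges inside S: B-C(d=6), B-A(d=5)
numerator = 100 * 300 * 50 = 1500000
denominator = 6 * 5 = 30
card(S) = 1500000 / 30 = 50000

50000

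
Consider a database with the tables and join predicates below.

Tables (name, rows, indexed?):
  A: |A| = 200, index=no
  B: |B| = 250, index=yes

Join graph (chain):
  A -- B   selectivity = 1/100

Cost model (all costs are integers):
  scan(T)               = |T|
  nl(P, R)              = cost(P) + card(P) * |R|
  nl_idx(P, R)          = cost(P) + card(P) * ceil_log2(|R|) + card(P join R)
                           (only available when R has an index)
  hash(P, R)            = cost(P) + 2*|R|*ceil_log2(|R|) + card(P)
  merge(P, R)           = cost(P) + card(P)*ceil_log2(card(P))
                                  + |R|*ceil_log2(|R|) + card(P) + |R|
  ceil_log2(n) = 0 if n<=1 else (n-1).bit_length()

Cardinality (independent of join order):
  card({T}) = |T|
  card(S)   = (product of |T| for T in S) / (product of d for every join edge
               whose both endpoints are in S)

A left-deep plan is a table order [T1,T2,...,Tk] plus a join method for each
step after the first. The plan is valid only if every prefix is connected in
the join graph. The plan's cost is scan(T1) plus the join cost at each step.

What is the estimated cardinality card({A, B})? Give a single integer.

Tables in S: A(200), B(250)
Edges inside S: A-B(d=100)
numerator = 200 * 250 = 50000
denominator = 100 = 100
card(S) = 50000 / 100 = 500

500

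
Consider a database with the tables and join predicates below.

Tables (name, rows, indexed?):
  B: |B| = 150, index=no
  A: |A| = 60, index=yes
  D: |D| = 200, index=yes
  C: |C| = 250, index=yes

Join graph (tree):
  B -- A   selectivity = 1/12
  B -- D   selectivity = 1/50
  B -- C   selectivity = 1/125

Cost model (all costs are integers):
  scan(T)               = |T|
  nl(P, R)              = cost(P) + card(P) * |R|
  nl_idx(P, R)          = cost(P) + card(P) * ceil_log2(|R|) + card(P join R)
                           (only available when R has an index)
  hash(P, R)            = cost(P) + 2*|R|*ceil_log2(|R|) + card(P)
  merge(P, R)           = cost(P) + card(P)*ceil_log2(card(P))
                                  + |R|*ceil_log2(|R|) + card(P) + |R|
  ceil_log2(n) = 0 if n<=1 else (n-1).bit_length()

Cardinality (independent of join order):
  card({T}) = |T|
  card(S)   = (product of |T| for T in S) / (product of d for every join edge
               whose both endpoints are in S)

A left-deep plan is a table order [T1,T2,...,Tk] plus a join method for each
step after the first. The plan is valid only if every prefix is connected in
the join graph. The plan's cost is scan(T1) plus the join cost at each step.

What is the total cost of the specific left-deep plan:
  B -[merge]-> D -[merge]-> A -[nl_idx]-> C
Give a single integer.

40320

step 1: scan B: cost=150, card=150
step 2: join D via merge
    card(P join D) = 150*200/(50) = 600
    cost = 150 + 150*8 + 200*8 + 150 + 200 = 3300
step 3: join A via merge
    card(P join A) = 600*60/(12) = 3000
    cost = 3300 + 600*10 + 60*6 + 600 + 60 = 10320
step 4: join C via nl_idx
    card(P join C) = 3000*250/(125) = 6000
    cost = 10320 + 3000*8 + 6000 = 40320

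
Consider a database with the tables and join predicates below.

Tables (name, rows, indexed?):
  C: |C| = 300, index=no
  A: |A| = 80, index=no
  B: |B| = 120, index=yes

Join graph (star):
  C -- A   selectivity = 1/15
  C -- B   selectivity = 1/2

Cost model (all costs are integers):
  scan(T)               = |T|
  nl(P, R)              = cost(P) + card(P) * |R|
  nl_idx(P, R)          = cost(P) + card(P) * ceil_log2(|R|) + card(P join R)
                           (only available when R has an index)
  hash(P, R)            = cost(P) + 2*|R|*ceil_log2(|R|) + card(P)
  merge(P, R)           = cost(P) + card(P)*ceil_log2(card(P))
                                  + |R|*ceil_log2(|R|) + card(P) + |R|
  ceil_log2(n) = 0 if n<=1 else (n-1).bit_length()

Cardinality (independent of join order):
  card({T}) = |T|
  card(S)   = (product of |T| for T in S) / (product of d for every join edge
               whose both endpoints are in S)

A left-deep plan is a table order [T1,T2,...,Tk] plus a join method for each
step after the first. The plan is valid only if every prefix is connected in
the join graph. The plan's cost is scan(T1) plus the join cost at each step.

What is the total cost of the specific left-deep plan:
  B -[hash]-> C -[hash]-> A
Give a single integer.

step 1: scan B: cost=120, card=120
step 2: join C via hash
    card(P join C) = 120*300/(2) = 18000
    cost = 120 + 2*300*9 + 120 = 5640
step 3: join A via hash
    card(P join A) = 18000*80/(15) = 96000
    cost = 5640 + 2*80*7 + 18000 = 24760

24760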